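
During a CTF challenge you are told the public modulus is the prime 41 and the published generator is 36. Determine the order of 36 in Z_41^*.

20

Since 36 ∈ (Z/41Z)^×, its order divides φ(41) = 41 − 1 = 40 = 2^3 · 5.
Divisors of 40: 1, 2, 4, 5, 8, 10, 20, 40.
Test each divisor d:
36^1 ≡ 36
36^2 ≡ 25
36^4 ≡ 10
36^5 ≡ 32
36^8 ≡ 18
36^10 ≡ 40
36^20 ≡ 1
Therefore the multiplicative order of 36 modulo 41 is 20.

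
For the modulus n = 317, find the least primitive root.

2

φ(317) = 317 − 1 = 316 = 2^2 · 79.
g is a primitive root iff g^(316/q) ≢ 1 (mod 317) for each prime q ∈ {2, 79}.
g = 2: 2^158 ≡ 316; 2^4 ≡ 16 — none is 1, so 2 is a primitive root.
The smallest primitive root modulo 317 is 2.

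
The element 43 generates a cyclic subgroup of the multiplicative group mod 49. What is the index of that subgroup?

6

Since 43 ∈ (Z/49Z)^×, its order divides φ(49) = φ(7^2) = 7·(7−1) = 42 = 2 · 3 · 7.
Divisors of 42: 1, 2, 3, 6, 7, 14, 21, 42.
Check 43^d mod 49 for each divisor in increasing order:
43^1 ≡ 43
43^2 ≡ 36
43^3 ≡ 29
43^6 ≡ 8
43^7 ≡ 1
The order of 43 is 7, so the subgroup it generates has 7 elements.
[(Z/49Z)^× : ⟨43⟩] = 42/7 = 6.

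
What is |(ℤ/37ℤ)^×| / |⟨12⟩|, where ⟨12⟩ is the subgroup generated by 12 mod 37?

4

Since 12 ∈ (Z/37Z)^×, its order divides φ(37) = 37 − 1 = 36 = 2^2 · 3^2.
Divisors of 36: 1, 2, 3, 4, 6, 9, 12, 18, 36.
Check 12^d mod 37 for each divisor in increasing order:
12^1 ≡ 12
12^2 ≡ 33
12^3 ≡ 26
12^4 ≡ 16
12^6 ≡ 10
12^9 ≡ 1
So ord_37(12) = 9, hence |⟨12⟩| = 9.
Index = |(Z/37Z)^×| / |⟨12⟩| = 36 / 9 = 4.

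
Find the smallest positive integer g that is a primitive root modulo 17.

φ(17) = 17 − 1 = 16 = 2^4.
Test candidates g = 2, 3, … against the prime factors q ∈ {2} of φ(17): g is a generator iff g^(16/q) ≢ 1 for every such q.
g = 2: 2^8 ≡ 1 — hits 1, so not a primitive root.
g = 3: 3^8 ≡ 16 — none is 1, so 3 is a primitive root.
Hence the least primitive root of 17 is 3.

3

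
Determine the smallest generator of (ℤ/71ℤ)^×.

7

φ(71) = 71 − 1 = 70 = 2 · 5 · 7.
Test candidates g = 2, 3, … against the prime factors q ∈ {2, 5, 7} of φ(71): g is a generator iff g^(70/q) ≢ 1 for every such q.
g = 2: 2^35 ≡ 1 — hits 1, so not a primitive root.
g = 3: 3^35 ≡ 1 — hits 1, so not a primitive root.
g = 4: 4^35 ≡ 1 — hits 1, so not a primitive root.
g = 5: 5^35 ≡ 1 — hits 1, so not a primitive root.
g = 6: 6^35 ≡ 1 — hits 1, so not a primitive root.
g = 7: 7^35 ≡ 70; 7^14 ≡ 54; 7^10 ≡ 45 — none is 1, so 7 is a primitive root.
Hence the least primitive root of 71 is 7.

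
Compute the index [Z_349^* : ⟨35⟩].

Since 35 ∈ (Z/349Z)^×, its order divides φ(349) = 349 − 1 = 348 = 2^2 · 3 · 29.
Divisors of 348: 1, 2, 3, 4, 6, 12, 29, 58, 87, 116, 174, 348.
Check 35^d mod 349 for each divisor in increasing order:
35^1 ≡ 35 (mod 349)
35^2 ≡ 178 (mod 349)
35^3 ≡ 297 (mod 349)
35^4 ≡ 274 (mod 349)
35^6 ≡ 261 (mod 349)
35^12 ≡ 66 (mod 349)
35^29 ≡ 136 (mod 349)
35^58 ≡ 348 (mod 349)
35^87 ≡ 213 (mod 349)
35^116 ≡ 1 (mod 349) ✓
So ord_349(35) = 116, hence |⟨35⟩| = 116.
The index is φ(349) / ord(35) = 348 / 116 = 3.

3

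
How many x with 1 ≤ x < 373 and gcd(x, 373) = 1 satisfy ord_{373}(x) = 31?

30

φ(373) = 373 − 1 = 372 = 2^2 · 3 · 31.
(Z/373Z)^× is cyclic (|G| = 372); a cyclic group of order m has exactly φ(d) elements of each order d | m, and none otherwise.
31 | 372, and φ(31) = 31 − 1 = 30.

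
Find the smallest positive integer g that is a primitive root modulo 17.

φ(17) = 17 − 1 = 16 = 2^4.
g is a primitive root iff g^(16/q) ≢ 1 (mod 17) for each prime q ∈ {2}.
g = 2: 2^8 ≡ 1 — hits 1, so not a primitive root.
g = 3: 3^8 ≡ 16 — none is 1, so 3 is a primitive root.
Hence the least primitive root of 17 is 3.

3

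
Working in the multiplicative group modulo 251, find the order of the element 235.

50

The order of 235 must divide φ(251) = 251 − 1 = 250 = 2 · 5^3.
Divisors of 250: 1, 2, 5, 10, 25, 50, 125, 250.
Test each divisor d:
235^1 ≡ 235
235^2 ≡ 5
235^5 ≡ 102
235^10 ≡ 113
235^25 ≡ 250
235^50 ≡ 1
The smallest such exponent is 50, so the order of 235 is 50.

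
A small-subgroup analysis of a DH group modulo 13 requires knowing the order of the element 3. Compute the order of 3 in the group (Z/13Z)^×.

By Lagrange's theorem, ord_13(3) divides φ(13) = 13 − 1 = 12 = 2^2 · 3.
Divisors of 12: 1, 2, 3, 4, 6, 12.
Test each divisor d:
3^1 ≡ 3
3^2 ≡ 9
3^3 ≡ 1
So ord_13(3) = 3.

3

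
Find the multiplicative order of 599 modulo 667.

By Lagrange's theorem, ord_667(599) divides φ(667) = φ(23·29) = (23−1)·(29−1) = 22·28 = 616 = 2^3 · 7 · 11.
Divisors of 616: 1, 2, 4, 7, 8, 11, 14, 22, 28, 44, 56, 77, 88, 154, 308, 616.
Compute 599^d (mod 667) for the divisors d until we hit 1:
599^1 ≡ 599 (mod 667)
599^2 ≡ 622 (mod 667)
599^4 ≡ 24 (mod 667)
599^7 ≡ 70 (mod 667)
599^8 ≡ 576 (mod 667)
599^11 ≡ 346 (mod 667)
599^14 ≡ 231 (mod 667)
599^22 ≡ 323 (mod 667)
599^28 ≡ 1 (mod 667) ✓
Therefore the multiplicative order of 599 modulo 667 is 28.

28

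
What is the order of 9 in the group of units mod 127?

Since 9 ∈ (Z/127Z)^×, its order divides φ(127) = 127 − 1 = 126 = 2 · 3^2 · 7.
Divisors of 126: 1, 2, 3, 6, 7, 9, 14, 18, 21, 42, 63, 126.
Evaluate successive powers at the divisors of 126:
9^1 ≡ 9
9^2 ≡ 81
9^3 ≡ 94
9^6 ≡ 73
9^7 ≡ 22
9^9 ≡ 4
9^14 ≡ 103
9^18 ≡ 16
9^21 ≡ 107
9^42 ≡ 19
9^63 ≡ 1
The smallest such exponent is 63, so the order of 9 is 63.

63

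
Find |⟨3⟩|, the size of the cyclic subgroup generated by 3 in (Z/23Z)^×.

Since 3 ∈ (Z/23Z)^×, its order divides φ(23) = 23 − 1 = 22 = 2 · 11.
Divisors of 22: 1, 2, 11, 22.
Test each divisor d:
3^1 ≡ 3 (mod 23)
3^2 ≡ 9 (mod 23)
3^11 ≡ 1 (mod 23) ✓
So ord_23(3) = 11.

11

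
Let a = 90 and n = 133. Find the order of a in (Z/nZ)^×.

18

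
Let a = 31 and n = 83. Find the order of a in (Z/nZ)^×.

41

Since 31 ∈ (Z/83Z)^×, its order divides φ(83) = 83 − 1 = 82 = 2 · 41.
Divisors of 82: 1, 2, 41, 82.
Check 31^d mod 83 for each divisor in increasing order:
31^1 ≡ 31
31^2 ≡ 48
31^41 ≡ 1
Hence ord(31) = 41.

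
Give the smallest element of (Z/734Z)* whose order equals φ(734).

φ(734) = φ(2)·φ(367) = 1·366 = 366 = 2 · 3 · 61.
g is a primitive root iff g^(366/q) ≢ 1 (mod 734) for each prime q ∈ {2, 3, 61}.
g = 2: gcd(2, 734) = 2 > 1, not a unit — skip.
g = 3: 3^183 ≡ 733; 3^122 ≡ 1 — hits 1, so not a primitive root.
g = 4: gcd(4, 734) = 2 > 1, not a unit — skip.
g = 5: 5^183 ≡ 733; 5^122 ≡ 1 — hits 1, so not a primitive root.
g = 6: gcd(6, 734) = 2 > 1, not a unit — skip.
g = 7: 7^183 ≡ 1 — hits 1, so not a primitive root.
g = 8: gcd(8, 734) = 2 > 1, not a unit — skip.
g = 9: 9^183 ≡ 1 — hits 1, so not a primitive root.
g = 10: gcd(10, 734) = 2 > 1, not a unit — skip.
g = 11: 11^183 ≡ 733; 11^122 ≡ 283; 11^6 ≡ 419 — none is 1, so 11 is a primitive root.
So 11 is the smallest generator of (Z/734Z)^×.

11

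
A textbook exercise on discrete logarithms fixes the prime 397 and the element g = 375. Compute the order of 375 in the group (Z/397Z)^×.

Since 375 ∈ (Z/397Z)^×, its order divides φ(397) = 397 − 1 = 396 = 2^2 · 3^2 · 11.
Divisors of 396: 1, 2, 3, 4, 6, 9, 11, 12, 18, 22, 33, 36, 44, 66, 99, 132, 198, 396.
Check 375^d mod 397 for each divisor in increasing order:
375^1 ≡ 375 (mod 397)
375^2 ≡ 87 (mod 397)
375^3 ≡ 71 (mod 397)
375^4 ≡ 26 (mod 397)
375^6 ≡ 277 (mod 397)
375^9 ≡ 214 (mod 397)
375^11 ≡ 356 (mod 397)
375^12 ≡ 108 (mod 397)
375^18 ≡ 141 (mod 397)
375^22 ≡ 93 (mod 397)
375^33 ≡ 157 (mod 397)
375^36 ≡ 31 (mod 397)
375^44 ≡ 312 (mod 397)
375^66 ≡ 35 (mod 397)
375^99 ≡ 334 (mod 397)
375^132 ≡ 34 (mod 397)
375^198 ≡ 396 (mod 397)
375^396 ≡ 1 (mod 397) ✓
Hence ord(375) = 396.

396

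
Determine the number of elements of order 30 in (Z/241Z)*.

φ(241) = 241 − 1 = 240 = 2^4 · 3 · 5.
(Z/241Z)^× is cyclic (|G| = 240); a cyclic group of order m has exactly φ(d) elements of each order d | m, and none otherwise.
30 = 2 · 3 · 5 divides 240, and φ(30) = 8.

8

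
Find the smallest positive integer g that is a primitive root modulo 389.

2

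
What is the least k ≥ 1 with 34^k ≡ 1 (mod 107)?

53

Since 34 ∈ (Z/107Z)^×, its order divides φ(107) = 107 − 1 = 106 = 2 · 53.
Divisors of 106: 1, 2, 53, 106.
Check 34^d mod 107 for each divisor in increasing order:
34^1 ≡ 34
34^2 ≡ 86
34^53 ≡ 1
Hence ord(34) = 53.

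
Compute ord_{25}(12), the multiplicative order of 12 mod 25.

ord(12) | φ(25) = φ(5^2) = 5·(5−1) = 20 = 2^2 · 5.
Divisors of 20: 1, 2, 4, 5, 10, 20.
Evaluate successive powers at the divisors of 20:
12^1 ≡ 12 (mod 25)
12^2 ≡ 19 (mod 25)
12^4 ≡ 11 (mod 25)
12^5 ≡ 7 (mod 25)
12^10 ≡ 24 (mod 25)
12^20 ≡ 1 (mod 25) ✓
The smallest such exponent is 20, so the order of 12 is 20.

20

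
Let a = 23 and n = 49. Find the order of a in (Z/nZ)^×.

21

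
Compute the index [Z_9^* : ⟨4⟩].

2

Since 4 ∈ (Z/9Z)^×, its order divides φ(9) = φ(3^2) = 3·(3−1) = 6 = 2 · 3.
Divisors of 6: 1, 2, 3, 6.
Check 4^d mod 9 for each divisor in increasing order:
4^1 ≡ 4
4^2 ≡ 7
4^3 ≡ 1
The order of 4 is 3, so the subgroup it generates has 3 elements.
Index = |(Z/9Z)^×| / |⟨4⟩| = 6 / 3 = 2.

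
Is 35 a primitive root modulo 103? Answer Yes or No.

φ(103) = 103 − 1 = 102 = 2 · 3 · 17.
It suffices to check that the order of 35 is not a proper divisor of 102: compute 35^(102/q) for q ∈ {2, 3, 17}.
35^51 ≡ 102 (mod 103)  [q = 2: ≢ 1 ✓]
35^34 ≡ 46 (mod 103)  [q = 3: ≢ 1 ✓]
35^6 ≡ 8 (mod 103)  [q = 17: ≢ 1 ✓]
Every test exponent gives a nontrivial residue, hence 35 generates the full group.

Yes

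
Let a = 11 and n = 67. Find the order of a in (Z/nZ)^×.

By Lagrange's theorem, ord_67(11) divides φ(67) = 67 − 1 = 66 = 2 · 3 · 11.
Divisors of 66: 1, 2, 3, 6, 11, 22, 33, 66.
Evaluate successive powers at the divisors of 66:
11^1 ≡ 11
11^2 ≡ 54
11^3 ≡ 58
11^6 ≡ 14
11^11 ≡ 30
11^22 ≡ 29
11^33 ≡ 66
11^66 ≡ 1
The smallest such exponent is 66, so the order of 11 is 66.

66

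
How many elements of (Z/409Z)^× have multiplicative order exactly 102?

32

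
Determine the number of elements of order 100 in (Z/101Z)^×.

40

φ(101) = 101 − 1 = 100 = 2^2 · 5^2.
In a cyclic group of order 100, there are φ(d) elements of order d for each divisor d of 100, and zero for non-divisors.
100 = 2^2 · 5^2 divides 100, and φ(100) = 40.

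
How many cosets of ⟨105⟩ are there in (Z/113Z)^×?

By Lagrange's theorem, ord_113(105) divides φ(113) = 113 − 1 = 112 = 2^4 · 7.
Divisors of 112: 1, 2, 4, 7, 8, 14, 16, 28, 56, 112.
Compute 105^d (mod 113) for the divisors d until we hit 1:
105^1 ≡ 105
105^2 ≡ 64
105^4 ≡ 28
105^7 ≡ 15
105^8 ≡ 106
105^14 ≡ 112
105^16 ≡ 49
105^28 ≡ 1
So ord_113(105) = 28, hence |⟨105⟩| = 28.
[(Z/113Z)^× : ⟨105⟩] = 112/28 = 4.

4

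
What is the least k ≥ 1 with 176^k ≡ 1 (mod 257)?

64

Since 176 ∈ (Z/257Z)^×, its order divides φ(257) = 257 − 1 = 256 = 2^8.
Divisors of 256: 1, 2, 4, 8, 16, 32, 64, 128, 256.
Check 176^d mod 257 for each divisor in increasing order:
176^1 ≡ 176
176^2 ≡ 136
176^4 ≡ 249
176^8 ≡ 64
176^16 ≡ 241
176^32 ≡ 256
176^64 ≡ 1
Hence ord(176) = 64.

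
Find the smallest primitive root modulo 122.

7

φ(122) = φ(2)·φ(61) = 1·60 = 60 = 2^2 · 3 · 5.
Test candidates g = 2, 3, … against the prime factors q ∈ {2, 3, 5} of φ(122): g is a generator iff g^(60/q) ≢ 1 for every such q.
g = 2: gcd(2, 122) = 2 > 1, not a unit — skip.
g = 3: 3^30 ≡ 1 — hits 1, so not a primitive root.
g = 4: gcd(4, 122) = 2 > 1, not a unit — skip.
g = 5: 5^30 ≡ 1 — hits 1, so not a primitive root.
g = 6: gcd(6, 122) = 2 > 1, not a unit — skip.
g = 7: 7^30 ≡ 121; 7^20 ≡ 47; 7^12 ≡ 95 — none is 1, so 7 is a primitive root.
Hence the least primitive root of 122 is 7.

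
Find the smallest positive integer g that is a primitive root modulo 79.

φ(79) = 79 − 1 = 78 = 2 · 3 · 13.
Test candidates g = 2, 3, … against the prime factors q ∈ {2, 3, 13} of φ(79): g is a generator iff g^(78/q) ≢ 1 for every such q.
g = 2: 2^39 ≡ 1 — hits 1, so not a primitive root.
g = 3: 3^39 ≡ 78; 3^26 ≡ 23; 3^6 ≡ 18 — none is 1, so 3 is a primitive root.
So 3 is the smallest generator of (Z/79Z)^×.

3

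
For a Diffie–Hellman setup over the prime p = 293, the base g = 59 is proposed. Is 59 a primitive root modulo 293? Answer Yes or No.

No

φ(293) = 293 − 1 = 292 = 2^2 · 73.
59 is a primitive root mod 293 iff 59^(φ(293)/q) ≢ 1 for every prime q | φ(293), i.e. q ∈ {2, 73}.
59^146 ≡ 1 (mod 293)  [q = 2: ≡ 1 ✗]
59^4 ≡ 53 (mod 293)  [q = 73: ≢ 1 ✓]
59^146 ≡ 1 shows ord(59) | 146, strictly less than φ(293); not a primitive root.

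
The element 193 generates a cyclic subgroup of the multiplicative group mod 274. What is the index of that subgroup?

8

ord(193) | φ(274) = φ(2)·φ(137) = 1·136 = 136 = 2^3 · 17.
Divisors of 136: 1, 2, 4, 8, 17, 34, 68, 136.
Test each divisor d:
193^1 ≡ 193
193^2 ≡ 259
193^4 ≡ 225
193^8 ≡ 209
193^17 ≡ 1
So ord_274(193) = 17, hence |⟨193⟩| = 17.
The index is φ(274) / ord(193) = 136 / 17 = 8.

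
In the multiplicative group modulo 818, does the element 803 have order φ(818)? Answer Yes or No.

No

φ(818) = φ(2)·φ(409) = 1·408 = 408 = 2^3 · 3 · 17.
Test 803^(408/q) mod 818 for each prime factor q of 408:
803^204 ≡ 1 (mod 818)  [q = 2: ≡ 1 ✗]
803^136 ≡ 53 (mod 818)  [q = 3: ≢ 1 ✓]
803^24 ≡ 439 (mod 818)  [q = 17: ≢ 1 ✓]
Since 803^204 ≡ 1, the order of 803 divides 204 < 408, so 803 is not a primitive root.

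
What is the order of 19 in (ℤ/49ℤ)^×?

6

By Lagrange's theorem, ord_49(19) divides φ(49) = φ(7^2) = 7·(7−1) = 42 = 2 · 3 · 7.
Divisors of 42: 1, 2, 3, 6, 7, 14, 21, 42.
Test each divisor d:
19^1 ≡ 19 (mod 49)
19^2 ≡ 18 (mod 49)
19^3 ≡ 48 (mod 49)
19^6 ≡ 1 (mod 49) ✓
So ord_49(19) = 6.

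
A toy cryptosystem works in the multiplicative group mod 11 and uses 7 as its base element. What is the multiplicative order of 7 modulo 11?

10

Since 7 ∈ (Z/11Z)^×, its order divides φ(11) = 11 − 1 = 10 = 2 · 5.
Divisors of 10: 1, 2, 5, 10.
Evaluate successive powers at the divisors of 10:
7^1 ≡ 7 (mod 11)
7^2 ≡ 5 (mod 11)
7^5 ≡ 10 (mod 11)
7^10 ≡ 1 (mod 11) ✓
Therefore the multiplicative order of 7 modulo 11 is 10.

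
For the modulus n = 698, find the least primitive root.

7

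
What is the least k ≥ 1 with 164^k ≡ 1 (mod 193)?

64

By Lagrange's theorem, ord_193(164) divides φ(193) = 193 − 1 = 192 = 2^6 · 3.
Divisors of 192: 1, 2, 3, 4, 6, 8, 12, 16, 24, 32, 48, 64, 96, 192.
Compute 164^d (mod 193) for the divisors d until we hit 1:
164^1 ≡ 164 (mod 193)
164^2 ≡ 69 (mod 193)
164^3 ≡ 122 (mod 193)
164^4 ≡ 129 (mod 193)
164^6 ≡ 23 (mod 193)
164^8 ≡ 43 (mod 193)
164^12 ≡ 143 (mod 193)
164^16 ≡ 112 (mod 193)
164^24 ≡ 184 (mod 193)
164^32 ≡ 192 (mod 193)
164^48 ≡ 81 (mod 193)
164^64 ≡ 1 (mod 193) ✓
So ord_193(164) = 64.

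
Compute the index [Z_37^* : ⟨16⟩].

4

ord(16) | φ(37) = 37 − 1 = 36 = 2^2 · 3^2.
Divisors of 36: 1, 2, 3, 4, 6, 9, 12, 18, 36.
Test each divisor d:
16^1 ≡ 16 (mod 37)
16^2 ≡ 34 (mod 37)
16^3 ≡ 26 (mod 37)
16^4 ≡ 9 (mod 37)
16^6 ≡ 10 (mod 37)
16^9 ≡ 1 (mod 37) ✓
So ord_37(16) = 9, hence |⟨16⟩| = 9.
The index is φ(37) / ord(16) = 36 / 9 = 4.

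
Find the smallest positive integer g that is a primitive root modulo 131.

φ(131) = 131 − 1 = 130 = 2 · 5 · 13.
Test candidates g = 2, 3, … against the prime factors q ∈ {2, 5, 13} of φ(131): g is a generator iff g^(130/q) ≢ 1 for every such q.
g = 2: 2^65 ≡ 130; 2^26 ≡ 53; 2^10 ≡ 107 — none is 1, so 2 is a primitive root.
So 2 is the smallest generator of (Z/131Z)^×.

2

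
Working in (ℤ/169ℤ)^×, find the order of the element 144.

13

ord(144) | φ(169) = φ(13^2) = 13·(13−1) = 156 = 2^2 · 3 · 13.
Divisors of 156: 1, 2, 3, 4, 6, 12, 13, 26, 39, 52, 78, 156.
Compute 144^d (mod 169) for the divisors d until we hit 1:
144^1 ≡ 144 (mod 169)
144^2 ≡ 118 (mod 169)
144^3 ≡ 92 (mod 169)
144^4 ≡ 66 (mod 169)
144^6 ≡ 14 (mod 169)
144^12 ≡ 27 (mod 169)
144^13 ≡ 1 (mod 169) ✓
So ord_169(144) = 13.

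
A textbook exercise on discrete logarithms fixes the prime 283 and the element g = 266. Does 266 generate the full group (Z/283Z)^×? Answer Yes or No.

φ(283) = 283 − 1 = 282 = 2 · 3 · 47.
266 is a primitive root mod 283 iff 266^(φ(283)/q) ≢ 1 for every prime q | φ(283), i.e. q ∈ {2, 3, 47}.
266^141 ≡ 1 (mod 283)  [q = 2: ≡ 1 ✗]
266^94 ≡ 44 (mod 283)  [q = 3: ≢ 1 ✓]
266^6 ≡ 216 (mod 283)  [q = 47: ≢ 1 ✓]
266^141 ≡ 1 shows ord(266) | 141, strictly less than φ(283); not a primitive root.

No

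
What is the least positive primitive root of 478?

7

φ(478) = φ(2)·φ(239) = 1·238 = 238 = 2 · 7 · 17.
g is a primitive root iff g^(238/q) ≢ 1 (mod 478) for each prime q ∈ {2, 7, 17}.
g = 2: gcd(2, 478) = 2 > 1, not a unit — skip.
g = 3: 3^119 ≡ 1 — hits 1, so not a primitive root.
g = 4: gcd(4, 478) = 2 > 1, not a unit — skip.
g = 5: 5^119 ≡ 1 — hits 1, so not a primitive root.
g = 6: gcd(6, 478) = 2 > 1, not a unit — skip.
g = 7: 7^119 ≡ 477; 7^34 ≡ 263; 7^14 ≡ 211 — none is 1, so 7 is a primitive root.
The smallest primitive root modulo 478 is 7.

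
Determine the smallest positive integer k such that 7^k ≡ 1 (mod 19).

3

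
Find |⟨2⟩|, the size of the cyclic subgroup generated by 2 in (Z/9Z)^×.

The order of 2 must divide φ(9) = φ(3^2) = 3·(3−1) = 6 = 2 · 3.
Divisors of 6: 1, 2, 3, 6.
Compute 2^d (mod 9) for the divisors d until we hit 1:
2^1 ≡ 2
2^2 ≡ 4
2^3 ≡ 8
2^6 ≡ 1
So ord_9(2) = 6.

6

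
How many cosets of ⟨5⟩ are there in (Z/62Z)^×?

10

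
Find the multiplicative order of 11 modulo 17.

The order of 11 must divide φ(17) = 17 − 1 = 16 = 2^4.
Divisors of 16: 1, 2, 4, 8, 16.
Compute 11^d (mod 17) for the divisors d until we hit 1:
11^1 ≡ 11 (mod 17)
11^2 ≡ 2 (mod 17)
11^4 ≡ 4 (mod 17)
11^8 ≡ 16 (mod 17)
11^16 ≡ 1 (mod 17) ✓
Hence ord(11) = 16.

16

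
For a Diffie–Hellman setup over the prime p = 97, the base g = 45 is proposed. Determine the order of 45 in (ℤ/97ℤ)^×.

32

ord(45) | φ(97) = 97 − 1 = 96 = 2^5 · 3.
Divisors of 96: 1, 2, 3, 4, 6, 8, 12, 16, 24, 32, 48, 96.
Test each divisor d:
45^1 ≡ 45 (mod 97)
45^2 ≡ 85 (mod 97)
45^3 ≡ 42 (mod 97)
45^4 ≡ 47 (mod 97)
45^6 ≡ 18 (mod 97)
45^8 ≡ 75 (mod 97)
45^12 ≡ 33 (mod 97)
45^16 ≡ 96 (mod 97)
45^24 ≡ 22 (mod 97)
45^32 ≡ 1 (mod 97) ✓
Hence ord(45) = 32.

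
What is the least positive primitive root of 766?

5

φ(766) = φ(2)·φ(383) = 1·382 = 382 = 2 · 191.
g is a primitive root iff g^(382/q) ≢ 1 (mod 766) for each prime q ∈ {2, 191}.
g = 2: gcd(2, 766) = 2 > 1, not a unit — skip.
g = 3: 3^191 ≡ 1 — hits 1, so not a primitive root.
g = 4: gcd(4, 766) = 2 > 1, not a unit — skip.
g = 5: 5^191 ≡ 765; 5^2 ≡ 25 — none is 1, so 5 is a primitive root.
Hence the least primitive root of 766 is 5.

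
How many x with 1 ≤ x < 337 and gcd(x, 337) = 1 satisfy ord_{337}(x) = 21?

12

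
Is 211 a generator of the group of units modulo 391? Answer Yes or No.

391 = 17 · 23 is a product of two distinct odd primes, so (Z/391Z)^× ≅ (Z/17Z)^× × (Z/23Z)^× is not cyclic.
No primitive root modulo 391 exists; in particular 211 is not one.

No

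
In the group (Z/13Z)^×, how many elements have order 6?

2

φ(13) = 13 − 1 = 12 = 2^2 · 3.
In a cyclic group of order 12, there are φ(d) elements of order d for each divisor d of 12, and zero for non-divisors.
6 = 2 · 3 divides 12, and φ(6) = 2.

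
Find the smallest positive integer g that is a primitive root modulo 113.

φ(113) = 113 − 1 = 112 = 2^4 · 7.
g is a primitive root iff g^(112/q) ≢ 1 (mod 113) for each prime q ∈ {2, 7}.
g = 2: 2^56 ≡ 1 — hits 1, so not a primitive root.
g = 3: 3^56 ≡ 112; 3^16 ≡ 49 — none is 1, so 3 is a primitive root.
The smallest primitive root modulo 113 is 3.

3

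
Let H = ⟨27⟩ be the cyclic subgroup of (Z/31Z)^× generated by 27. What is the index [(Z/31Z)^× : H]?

3

By Lagrange's theorem, ord_31(27) divides φ(31) = 31 − 1 = 30 = 2 · 3 · 5.
Divisors of 30: 1, 2, 3, 5, 6, 10, 15, 30.
Test each divisor d:
27^1 ≡ 27 (mod 31)
27^2 ≡ 16 (mod 31)
27^3 ≡ 29 (mod 31)
27^5 ≡ 30 (mod 31)
27^6 ≡ 4 (mod 31)
27^10 ≡ 1 (mod 31) ✓
So ord_31(27) = 10, hence |⟨27⟩| = 10.
The index is φ(31) / ord(27) = 30 / 10 = 3.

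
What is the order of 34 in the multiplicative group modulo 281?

The order of 34 must divide φ(281) = 281 − 1 = 280 = 2^3 · 5 · 7.
Divisors of 280: 1, 2, 4, 5, 7, 8, 10, 14, 20, 28, 35, 40, 56, 70, 140, 280.
Check 34^d mod 281 for each divisor in increasing order:
34^1 ≡ 34 (mod 281)
34^2 ≡ 32 (mod 281)
34^4 ≡ 181 (mod 281)
34^5 ≡ 253 (mod 281)
34^7 ≡ 228 (mod 281)
34^8 ≡ 165 (mod 281)
34^10 ≡ 222 (mod 281)
34^14 ≡ 280 (mod 281)
34^20 ≡ 109 (mod 281)
34^28 ≡ 1 (mod 281) ✓
The smallest such exponent is 28, so the order of 34 is 28.

28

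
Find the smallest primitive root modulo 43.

φ(43) = 43 − 1 = 42 = 2 · 3 · 7.
g is a primitive root iff g^(42/q) ≢ 1 (mod 43) for each prime q ∈ {2, 3, 7}.
g = 2: 2^21 ≡ 42; 2^14 ≡ 1 — hits 1, so not a primitive root.
g = 3: 3^21 ≡ 42; 3^14 ≡ 36; 3^6 ≡ 41 — none is 1, so 3 is a primitive root.
The smallest primitive root modulo 43 is 3.

3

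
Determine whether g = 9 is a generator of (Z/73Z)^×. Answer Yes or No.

No

φ(73) = 73 − 1 = 72 = 2^3 · 3^2.
Test 9^(72/q) mod 73 for each prime factor q of 72:
9^36 ≡ 1 (mod 73)  [q = 2: ≡ 1 ✗]
9^24 ≡ 1 (mod 73)  [q = 3: ≡ 1 ✗]
Since 9^36 ≡ 1, the order of 9 divides 36 < 72, so 9 is not a primitive root.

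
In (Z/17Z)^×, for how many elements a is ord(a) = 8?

4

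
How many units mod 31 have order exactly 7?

0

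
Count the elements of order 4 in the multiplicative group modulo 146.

2

φ(146) = φ(2)·φ(73) = 1·72 = 72 = 2^3 · 3^2.
Since (Z/146Z)^× is cyclic of order 72, the number of elements of order d is φ(d) when d | 72 and 0 otherwise.
4 = 2^2 divides 72, and φ(4) = 2.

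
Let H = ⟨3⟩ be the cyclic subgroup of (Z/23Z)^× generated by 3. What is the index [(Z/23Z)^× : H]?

2

ord(3) | φ(23) = 23 − 1 = 22 = 2 · 11.
Divisors of 22: 1, 2, 11, 22.
Compute 3^d (mod 23) for the divisors d until we hit 1:
3^1 ≡ 3
3^2 ≡ 9
3^11 ≡ 1
Thus |⟨3⟩| = ord(3) = 11.
Index = |(Z/23Z)^×| / |⟨3⟩| = 22 / 11 = 2.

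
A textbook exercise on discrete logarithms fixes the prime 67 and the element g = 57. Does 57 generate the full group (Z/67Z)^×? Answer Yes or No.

Yes

φ(67) = 67 − 1 = 66 = 2 · 3 · 11.
Test 57^(66/q) mod 67 for each prime factor q of 66:
57^33 ≡ 66 (mod 67)  [q = 2: ≢ 1 ✓]
57^22 ≡ 37 (mod 67)  [q = 3: ≢ 1 ✓]
57^6 ≡ 25 (mod 67)  [q = 11: ≢ 1 ✓]
None equal 1, so ord_67(57) = 66: 57 is a primitive root.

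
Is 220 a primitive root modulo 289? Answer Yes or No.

No

φ(289) = φ(17^2) = 17·(17−1) = 272 = 2^4 · 17.
It suffices to check that the order of 220 is not a proper divisor of 272: compute 220^(272/q) for q ∈ {2, 17}.
220^136 ≡ 1 (mod 289)  [q = 2: ≡ 1 ✗]
220^16 ≡ 222 (mod 289)  [q = 17: ≢ 1 ✓]
220^136 ≡ 1 shows ord(220) | 136, strictly less than φ(289); not a primitive root.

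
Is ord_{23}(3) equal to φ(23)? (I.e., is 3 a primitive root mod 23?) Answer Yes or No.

No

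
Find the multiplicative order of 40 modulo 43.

21

The order of 40 must divide φ(43) = 43 − 1 = 42 = 2 · 3 · 7.
Divisors of 42: 1, 2, 3, 6, 7, 14, 21, 42.
Evaluate successive powers at the divisors of 42:
40^1 ≡ 40 (mod 43)
40^2 ≡ 9 (mod 43)
40^3 ≡ 16 (mod 43)
40^6 ≡ 41 (mod 43)
40^7 ≡ 6 (mod 43)
40^14 ≡ 36 (mod 43)
40^21 ≡ 1 (mod 43) ✓
So ord_43(40) = 21.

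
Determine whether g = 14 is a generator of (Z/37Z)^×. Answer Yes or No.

φ(37) = 37 − 1 = 36 = 2^2 · 3^2.
An element g generates (Z/37Z)^× iff g^(36/q) ≢ 1 (mod 37) for each prime q ∈ {2, 3}.
14^18 ≡ 36 (mod 37)  [q = 2: ≢ 1 ✓]
14^12 ≡ 1 (mod 37)  [q = 3: ≡ 1 ✗]
The check at q = 3 fails, so 14 generates a proper subgroup.

No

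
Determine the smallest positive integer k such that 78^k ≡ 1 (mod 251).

Since 78 ∈ (Z/251Z)^×, its order divides φ(251) = 251 − 1 = 250 = 2 · 5^3.
Divisors of 250: 1, 2, 5, 10, 25, 50, 125, 250.
Check 78^d mod 251 for each divisor in increasing order:
78^1 ≡ 78 (mod 251)
78^2 ≡ 60 (mod 251)
78^5 ≡ 182 (mod 251)
78^10 ≡ 243 (mod 251)
78^25 ≡ 102 (mod 251)
78^50 ≡ 113 (mod 251)
78^125 ≡ 250 (mod 251)
78^250 ≡ 1 (mod 251) ✓
Hence ord(78) = 250.

250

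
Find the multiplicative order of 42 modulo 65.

12

The order of 42 must divide φ(65) = φ(5·13) = (5−1)·(13−1) = 4·12 = 48 = 2^4 · 3.
Divisors of 48: 1, 2, 3, 4, 6, 8, 12, 16, 24, 48.
Check 42^d mod 65 for each divisor in increasing order:
42^1 ≡ 42
42^2 ≡ 9
42^3 ≡ 53
42^4 ≡ 16
42^6 ≡ 14
42^8 ≡ 61
42^12 ≡ 1
Therefore the multiplicative order of 42 modulo 65 is 12.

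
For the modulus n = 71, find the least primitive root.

φ(71) = 71 − 1 = 70 = 2 · 5 · 7.
Test candidates g = 2, 3, … against the prime factors q ∈ {2, 5, 7} of φ(71): g is a generator iff g^(70/q) ≢ 1 for every such q.
g = 2: 2^35 ≡ 1 — hits 1, so not a primitive root.
g = 3: 3^35 ≡ 1 — hits 1, so not a primitive root.
g = 4: 4^35 ≡ 1 — hits 1, so not a primitive root.
g = 5: 5^35 ≡ 1 — hits 1, so not a primitive root.
g = 6: 6^35 ≡ 1 — hits 1, so not a primitive root.
g = 7: 7^35 ≡ 70; 7^14 ≡ 54; 7^10 ≡ 45 — none is 1, so 7 is a primitive root.
The smallest primitive root modulo 71 is 7.

7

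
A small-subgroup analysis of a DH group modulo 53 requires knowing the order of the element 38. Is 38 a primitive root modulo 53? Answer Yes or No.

No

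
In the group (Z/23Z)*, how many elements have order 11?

φ(23) = 23 − 1 = 22 = 2 · 11.
(Z/23Z)^× is cyclic (|G| = 22); a cyclic group of order m has exactly φ(d) elements of each order d | m, and none otherwise.
11 | 22, and φ(11) = 11 − 1 = 10.

10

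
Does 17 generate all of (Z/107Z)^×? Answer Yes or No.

Yes

φ(107) = 107 − 1 = 106 = 2 · 53.
An element g generates (Z/107Z)^× iff g^(106/q) ≢ 1 (mod 107) for each prime q ∈ {2, 53}.
17^53 ≡ 106 (mod 107)  [q = 2: ≢ 1 ✓]
17^2 ≡ 75 (mod 107)  [q = 53: ≢ 1 ✓]
All checks pass, so 17 has order 106 and is a primitive root modulo 107.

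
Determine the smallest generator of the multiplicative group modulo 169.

φ(169) = φ(13^2) = 13·(13−1) = 156 = 2^2 · 3 · 13.
g is a primitive root iff g^(156/q) ≢ 1 (mod 169) for each prime q ∈ {2, 3, 13}.
g = 2: 2^78 ≡ 168; 2^52 ≡ 146; 2^12 ≡ 40 — none is 1, so 2 is a primitive root.
Hence the least primitive root of 169 is 2.

2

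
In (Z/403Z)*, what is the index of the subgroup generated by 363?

12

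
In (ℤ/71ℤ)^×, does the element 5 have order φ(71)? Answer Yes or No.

No

φ(71) = 71 − 1 = 70 = 2 · 5 · 7.
Test 5^(70/q) mod 71 for each prime factor q of 70:
5^35 ≡ 1 (mod 71)  [q = 2: ≡ 1 ✗]
5^14 ≡ 57 (mod 71)  [q = 5: ≢ 1 ✓]
5^10 ≡ 1 (mod 71)  [q = 7: ≡ 1 ✗]
5^35 ≡ 1 shows ord(5) | 35, strictly less than φ(71); not a primitive root.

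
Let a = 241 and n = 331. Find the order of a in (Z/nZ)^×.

165

Since 241 ∈ (Z/331Z)^×, its order divides φ(331) = 331 − 1 = 330 = 2 · 3 · 5 · 11.
Divisors of 330: 1, 2, 3, 5, 6, 10, 11, 15, 22, 30, 33, 55, 66, 110, 165, 330.
Check 241^d mod 331 for each divisor in increasing order:
241^1 ≡ 241 (mod 331)
241^2 ≡ 156 (mod 331)
241^3 ≡ 193 (mod 331)
241^5 ≡ 318 (mod 331)
241^6 ≡ 177 (mod 331)
241^10 ≡ 169 (mod 331)
241^11 ≡ 16 (mod 331)
241^15 ≡ 120 (mod 331)
241^22 ≡ 256 (mod 331)
241^30 ≡ 167 (mod 331)
241^33 ≡ 124 (mod 331)
241^55 ≡ 299 (mod 331)
241^66 ≡ 150 (mod 331)
241^110 ≡ 31 (mod 331)
241^165 ≡ 1 (mod 331) ✓
The smallest such exponent is 165, so the order of 241 is 165.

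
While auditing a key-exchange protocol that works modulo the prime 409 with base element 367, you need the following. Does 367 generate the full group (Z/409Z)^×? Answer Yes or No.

φ(409) = 409 − 1 = 408 = 2^3 · 3 · 17.
It suffices to check that the order of 367 is not a proper divisor of 408: compute 367^(408/q) for q ∈ {2, 3, 17}.
367^204 ≡ 408 (mod 409)  [q = 2: ≢ 1 ✓]
367^136 ≡ 53 (mod 409)  [q = 3: ≢ 1 ✓]
367^24 ≡ 180 (mod 409)  [q = 17: ≢ 1 ✓]
None equal 1, so ord_409(367) = 408: 367 is a primitive root.

Yes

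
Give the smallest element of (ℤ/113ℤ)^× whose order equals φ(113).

3

φ(113) = 113 − 1 = 112 = 2^4 · 7.
g is a primitive root iff g^(112/q) ≢ 1 (mod 113) for each prime q ∈ {2, 7}.
g = 2: 2^56 ≡ 1 — hits 1, so not a primitive root.
g = 3: 3^56 ≡ 112; 3^16 ≡ 49 — none is 1, so 3 is a primitive root.
Hence the least primitive root of 113 is 3.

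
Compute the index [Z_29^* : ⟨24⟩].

4

Since 24 ∈ (Z/29Z)^×, its order divides φ(29) = 29 − 1 = 28 = 2^2 · 7.
Divisors of 28: 1, 2, 4, 7, 14, 28.
Compute 24^d (mod 29) for the divisors d until we hit 1:
24^1 ≡ 24
24^2 ≡ 25
24^4 ≡ 16
24^7 ≡ 1
The order of 24 is 7, so the subgroup it generates has 7 elements.
The index is φ(29) / ord(24) = 28 / 7 = 4.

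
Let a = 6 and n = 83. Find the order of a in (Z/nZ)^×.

The order of 6 must divide φ(83) = 83 − 1 = 82 = 2 · 41.
Divisors of 82: 1, 2, 41, 82.
Evaluate successive powers at the divisors of 82:
6^1 ≡ 6 (mod 83)
6^2 ≡ 36 (mod 83)
6^41 ≡ 82 (mod 83)
6^82 ≡ 1 (mod 83) ✓
The smallest such exponent is 82, so the order of 6 is 82.

82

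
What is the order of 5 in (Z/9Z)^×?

The order of 5 must divide φ(9) = φ(3^2) = 3·(3−1) = 6 = 2 · 3.
Divisors of 6: 1, 2, 3, 6.
Check 5^d mod 9 for each divisor in increasing order:
5^1 ≡ 5 (mod 9)
5^2 ≡ 7 (mod 9)
5^3 ≡ 8 (mod 9)
5^6 ≡ 1 (mod 9) ✓
So ord_9(5) = 6.

6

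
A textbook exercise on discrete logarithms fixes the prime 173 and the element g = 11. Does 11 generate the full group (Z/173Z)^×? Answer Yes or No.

φ(173) = 173 − 1 = 172 = 2^2 · 43.
11 is a primitive root mod 173 iff 11^(φ(173)/q) ≢ 1 for every prime q | φ(173), i.e. q ∈ {2, 43}.
11^86 ≡ 172 (mod 173)  [q = 2: ≢ 1 ✓]
11^4 ≡ 109 (mod 173)  [q = 43: ≢ 1 ✓]
None equal 1, so ord_173(11) = 172: 11 is a primitive root.

Yes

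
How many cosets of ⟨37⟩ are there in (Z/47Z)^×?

2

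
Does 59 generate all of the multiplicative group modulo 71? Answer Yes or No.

Yes

φ(71) = 71 − 1 = 70 = 2 · 5 · 7.
59 is a primitive root mod 71 iff 59^(φ(71)/q) ≢ 1 for every prime q | φ(71), i.e. q ∈ {2, 5, 7}.
59^35 ≡ 70 (mod 71)  [q = 2: ≢ 1 ✓]
59^14 ≡ 57 (mod 71)  [q = 5: ≢ 1 ✓]
59^10 ≡ 32 (mod 71)  [q = 7: ≢ 1 ✓]
Every test exponent gives a nontrivial residue, hence 59 generates the full group.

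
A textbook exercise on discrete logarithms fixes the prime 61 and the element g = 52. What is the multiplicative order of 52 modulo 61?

10

ord(52) | φ(61) = 61 − 1 = 60 = 2^2 · 3 · 5.
Divisors of 60: 1, 2, 3, 4, 5, 6, 10, 12, 15, 20, 30, 60.
Test each divisor d:
52^1 ≡ 52
52^2 ≡ 20
52^3 ≡ 3
52^4 ≡ 34
52^5 ≡ 60
52^6 ≡ 9
52^10 ≡ 1
The smallest such exponent is 10, so the order of 52 is 10.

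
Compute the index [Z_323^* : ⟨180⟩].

2

The order of 180 must divide φ(323) = φ(17·19) = (17−1)·(19−1) = 16·18 = 288 = 2^5 · 3^2.
Divisors of 288: 1, 2, 3, 4, 6, 8, 9, 12, 16, 18, 24, 32, 36, 48, 72, 96, 144, 288.
Compute 180^d (mod 323) for the divisors d until we hit 1:
180^1 ≡ 180 (mod 323)
180^2 ≡ 100 (mod 323)
180^3 ≡ 235 (mod 323)
180^4 ≡ 310 (mod 323)
180^6 ≡ 315 (mod 323)
180^8 ≡ 169 (mod 323)
180^9 ≡ 58 (mod 323)
180^12 ≡ 64 (mod 323)
180^16 ≡ 137 (mod 323)
180^18 ≡ 134 (mod 323)
180^24 ≡ 220 (mod 323)
180^32 ≡ 35 (mod 323)
180^36 ≡ 191 (mod 323)
180^48 ≡ 273 (mod 323)
180^72 ≡ 305 (mod 323)
180^96 ≡ 239 (mod 323)
180^144 ≡ 1 (mod 323) ✓
So ord_323(180) = 144, hence |⟨180⟩| = 144.
The index is φ(323) / ord(180) = 288 / 144 = 2.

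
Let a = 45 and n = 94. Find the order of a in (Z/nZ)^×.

46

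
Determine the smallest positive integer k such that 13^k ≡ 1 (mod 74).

36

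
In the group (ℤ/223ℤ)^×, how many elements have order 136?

0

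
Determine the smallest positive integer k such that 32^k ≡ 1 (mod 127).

7

ord(32) | φ(127) = 127 − 1 = 126 = 2 · 3^2 · 7.
Divisors of 126: 1, 2, 3, 6, 7, 9, 14, 18, 21, 42, 63, 126.
Check 32^d mod 127 for each divisor in increasing order:
32^1 ≡ 32 (mod 127)
32^2 ≡ 8 (mod 127)
32^3 ≡ 2 (mod 127)
32^6 ≡ 4 (mod 127)
32^7 ≡ 1 (mod 127) ✓
So ord_127(32) = 7.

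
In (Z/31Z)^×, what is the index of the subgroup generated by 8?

6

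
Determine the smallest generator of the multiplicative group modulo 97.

5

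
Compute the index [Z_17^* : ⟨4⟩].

Since 4 ∈ (Z/17Z)^×, its order divides φ(17) = 17 − 1 = 16 = 2^4.
Divisors of 16: 1, 2, 4, 8, 16.
Test each divisor d:
4^1 ≡ 4
4^2 ≡ 16
4^4 ≡ 1
Thus |⟨4⟩| = ord(4) = 4.
The index is φ(17) / ord(4) = 16 / 4 = 4.

4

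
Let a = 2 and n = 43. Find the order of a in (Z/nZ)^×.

14

The order of 2 must divide φ(43) = 43 − 1 = 42 = 2 · 3 · 7.
Divisors of 42: 1, 2, 3, 6, 7, 14, 21, 42.
Evaluate successive powers at the divisors of 42:
2^1 ≡ 2 (mod 43)
2^2 ≡ 4 (mod 43)
2^3 ≡ 8 (mod 43)
2^6 ≡ 21 (mod 43)
2^7 ≡ 42 (mod 43)
2^14 ≡ 1 (mod 43) ✓
Therefore the multiplicative order of 2 modulo 43 is 14.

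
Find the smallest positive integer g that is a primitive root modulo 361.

φ(361) = φ(19^2) = 19·(19−1) = 342 = 2 · 3^2 · 19.
g is a primitive root iff g^(342/q) ≢ 1 (mod 361) for each prime q ∈ {2, 3, 19}.
g = 2: 2^171 ≡ 360; 2^114 ≡ 292; 2^18 ≡ 58 — none is 1, so 2 is a primitive root.
Hence the least primitive root of 361 is 2.

2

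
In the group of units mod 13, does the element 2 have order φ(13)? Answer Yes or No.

φ(13) = 13 − 1 = 12 = 2^2 · 3.
Test 2^(12/q) mod 13 for each prime factor q of 12:
2^6 ≡ 12 (mod 13)  [q = 2: ≢ 1 ✓]
2^4 ≡ 3 (mod 13)  [q = 3: ≢ 1 ✓]
All checks pass, so 2 has order 12 and is a primitive root modulo 13.

Yes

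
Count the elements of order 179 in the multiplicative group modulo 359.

178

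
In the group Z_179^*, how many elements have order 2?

1

φ(179) = 179 − 1 = 178 = 2 · 89.
(Z/179Z)^× is cyclic (|G| = 178); a cyclic group of order m has exactly φ(d) elements of each order d | m, and none otherwise.
2 | 178, and φ(2) = 2 − 1 = 1.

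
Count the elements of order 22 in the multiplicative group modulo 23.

10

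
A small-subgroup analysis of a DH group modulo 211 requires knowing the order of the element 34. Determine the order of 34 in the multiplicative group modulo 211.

21

Since 34 ∈ (Z/211Z)^×, its order divides φ(211) = 211 − 1 = 210 = 2 · 3 · 5 · 7.
Divisors of 210: 1, 2, 3, 5, 6, 7, 10, 14, 15, 21, 30, 35, 42, 70, 105, 210.
Evaluate successive powers at the divisors of 210:
34^1 ≡ 34 (mod 211)
34^2 ≡ 101 (mod 211)
34^3 ≡ 58 (mod 211)
34^5 ≡ 161 (mod 211)
34^6 ≡ 199 (mod 211)
34^7 ≡ 14 (mod 211)
34^10 ≡ 179 (mod 211)
34^14 ≡ 196 (mod 211)
34^15 ≡ 123 (mod 211)
34^21 ≡ 1 (mod 211) ✓
The smallest such exponent is 21, so the order of 34 is 21.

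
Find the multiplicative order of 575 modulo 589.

The order of 575 must divide φ(589) = φ(19·31) = (19−1)·(31−1) = 18·30 = 540 = 2^2 · 3^3 · 5.
Divisors of 540: 1, 2, 3, 4, 5, 6, 9, 10, 12, 15, 18, 20, 27, 30, 36, 45, 54, 60, 90, 108, 135, 180, 270, 540.
Evaluate successive powers at the divisors of 540:
575^1 ≡ 575
575^2 ≡ 196
575^3 ≡ 201
575^4 ≡ 131
575^5 ≡ 522
575^6 ≡ 349
575^9 ≡ 58
575^10 ≡ 366
575^12 ≡ 467
575^15 ≡ 216
575^18 ≡ 419
575^20 ≡ 253
575^27 ≡ 153
575^30 ≡ 125
575^36 ≡ 39
575^45 ≡ 495
575^54 ≡ 438
575^60 ≡ 311
575^90 ≡ 1
Hence ord(575) = 90.

90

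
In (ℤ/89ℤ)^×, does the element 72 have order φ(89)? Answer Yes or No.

No

φ(89) = 89 − 1 = 88 = 2^3 · 11.
72 is a primitive root mod 89 iff 72^(φ(89)/q) ≢ 1 for every prime q | φ(89), i.e. q ∈ {2, 11}.
72^44 ≡ 1 (mod 89)  [q = 2: ≡ 1 ✗]
72^8 ≡ 8 (mod 89)  [q = 11: ≢ 1 ✓]
The check at q = 2 fails, so 72 generates a proper subgroup.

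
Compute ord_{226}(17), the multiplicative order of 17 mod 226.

Since 17 ∈ (Z/226Z)^×, its order divides φ(226) = φ(2)·φ(113) = 1·112 = 112 = 2^4 · 7.
Divisors of 112: 1, 2, 4, 7, 8, 14, 16, 28, 56, 112.
Test each divisor d:
17^1 ≡ 17 (mod 226)
17^2 ≡ 63 (mod 226)
17^4 ≡ 127 (mod 226)
17^7 ≡ 191 (mod 226)
17^8 ≡ 83 (mod 226)
17^14 ≡ 95 (mod 226)
17^16 ≡ 109 (mod 226)
17^28 ≡ 211 (mod 226)
17^56 ≡ 225 (mod 226)
17^112 ≡ 1 (mod 226) ✓
The smallest such exponent is 112, so the order of 17 is 112.

112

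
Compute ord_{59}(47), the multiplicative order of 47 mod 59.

58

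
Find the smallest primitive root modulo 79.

φ(79) = 79 − 1 = 78 = 2 · 3 · 13.
g is a primitive root iff g^(78/q) ≢ 1 (mod 79) for each prime q ∈ {2, 3, 13}.
g = 2: 2^39 ≡ 1 — hits 1, so not a primitive root.
g = 3: 3^39 ≡ 78; 3^26 ≡ 23; 3^6 ≡ 18 — none is 1, so 3 is a primitive root.
So 3 is the smallest generator of (Z/79Z)^×.

3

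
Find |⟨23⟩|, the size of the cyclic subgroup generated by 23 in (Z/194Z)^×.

By Lagrange's theorem, ord_194(23) divides φ(194) = φ(2)·φ(97) = 1·96 = 96 = 2^5 · 3.
Divisors of 96: 1, 2, 3, 4, 6, 8, 12, 16, 24, 32, 48, 96.
Evaluate successive powers at the divisors of 96:
23^1 ≡ 23 (mod 194)
23^2 ≡ 141 (mod 194)
23^3 ≡ 139 (mod 194)
23^4 ≡ 93 (mod 194)
23^6 ≡ 115 (mod 194)
23^8 ≡ 113 (mod 194)
23^12 ≡ 33 (mod 194)
23^16 ≡ 159 (mod 194)
23^24 ≡ 119 (mod 194)
23^32 ≡ 61 (mod 194)
23^48 ≡ 193 (mod 194)
23^96 ≡ 1 (mod 194) ✓
So ord_194(23) = 96.

96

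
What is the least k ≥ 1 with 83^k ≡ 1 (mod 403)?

60

ord(83) | φ(403) = φ(13·31) = (13−1)·(31−1) = 12·30 = 360 = 2^3 · 3^2 · 5.
Divisors of 360: 1, 2, 3, 4, 5, 6, 8, 9, 10, 12, 15, 18, 20, 24, 30, 36, 40, 45, 60, 72, 90, 120, 180, 360.
Evaluate successive powers at the divisors of 360:
83^1 ≡ 83 (mod 403)
83^2 ≡ 38 (mod 403)
83^3 ≡ 333 (mod 403)
83^4 ≡ 235 (mod 403)
83^5 ≡ 161 (mod 403)
83^6 ≡ 64 (mod 403)
83^8 ≡ 14 (mod 403)
83^9 ≡ 356 (mod 403)
83^10 ≡ 129 (mod 403)
83^12 ≡ 66 (mod 403)
83^15 ≡ 216 (mod 403)
83^18 ≡ 194 (mod 403)
83^20 ≡ 118 (mod 403)
83^24 ≡ 326 (mod 403)
83^30 ≡ 311 (mod 403)
83^36 ≡ 157 (mod 403)
83^40 ≡ 222 (mod 403)
83^45 ≡ 278 (mod 403)
83^60 ≡ 1 (mod 403) ✓
Therefore the multiplicative order of 83 modulo 403 is 60.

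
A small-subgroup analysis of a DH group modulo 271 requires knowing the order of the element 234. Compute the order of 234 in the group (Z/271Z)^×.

Since 234 ∈ (Z/271Z)^×, its order divides φ(271) = 271 − 1 = 270 = 2 · 3^3 · 5.
Divisors of 270: 1, 2, 3, 5, 6, 9, 10, 15, 18, 27, 30, 45, 54, 90, 135, 270.
Check 234^d mod 271 for each divisor in increasing order:
234^1 ≡ 234 (mod 271)
234^2 ≡ 14 (mod 271)
234^3 ≡ 24 (mod 271)
234^5 ≡ 65 (mod 271)
234^6 ≡ 34 (mod 271)
234^9 ≡ 3 (mod 271)
234^10 ≡ 160 (mod 271)
234^15 ≡ 102 (mod 271)
234^18 ≡ 9 (mod 271)
234^27 ≡ 27 (mod 271)
234^30 ≡ 106 (mod 271)
234^45 ≡ 243 (mod 271)
234^54 ≡ 187 (mod 271)
234^90 ≡ 242 (mod 271)
234^135 ≡ 270 (mod 271)
234^270 ≡ 1 (mod 271) ✓
Therefore the multiplicative order of 234 modulo 271 is 270.

270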